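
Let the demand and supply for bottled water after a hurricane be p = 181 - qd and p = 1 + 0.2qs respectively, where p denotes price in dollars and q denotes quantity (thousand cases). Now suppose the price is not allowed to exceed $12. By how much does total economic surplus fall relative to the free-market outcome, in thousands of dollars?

Rearranging demand gives qd = 181 - p; rearranging supply gives qs = 5p - 5. In a free market, 181 - p = 5p - 5 gives the equilibrium p* = 31, q* = 150.
Because the ceiling (12) lies below the market-clearing price, it is binding.
At p = 12: qd = 181 - 12 = 169 and qs = 5·12 - 5 = 55.
Quantity traded falls to 55. At q = 55 the demand price is 181 - 55 = 126 and the supply price is (5 + 55)/5 = 12.
Deadweight loss = ½ · (126 - 12) · (150 - 55) = ½ · 114 · 95 = 5415.

5415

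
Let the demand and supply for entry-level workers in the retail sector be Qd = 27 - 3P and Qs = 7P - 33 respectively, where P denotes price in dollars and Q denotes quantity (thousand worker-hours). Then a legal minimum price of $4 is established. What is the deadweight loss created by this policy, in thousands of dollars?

Without the control the market clears where 27 - 3P = 7P - 33, i.e. P* = 6 and Q* = 9.
Since 4 is below P* = 6, the floor does not bind and the free-market outcome prevails.
Since the control does not bind, no trades are prevented and deadweight loss is zero.

0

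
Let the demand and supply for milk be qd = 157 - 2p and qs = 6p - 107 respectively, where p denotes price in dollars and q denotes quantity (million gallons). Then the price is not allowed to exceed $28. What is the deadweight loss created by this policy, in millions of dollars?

300

Equilibrium: 157 - 2p = 6p - 107, so 264 = 8p and p* = 33, q* = 91.
Since 28 < 33, the ceiling is binding.
At p = 28: qd = 157 - 2·28 = 101 and qs = 6·28 - 107 = 61.
Quantity traded falls to 61. At q = 61 the demand price is (157 - 61)/2 = 48 and the supply price is (107 + 61)/6 = 28.
Deadweight loss = ½ · (48 - 28) · (91 - 61) = ½ · 20 · 30 = 300.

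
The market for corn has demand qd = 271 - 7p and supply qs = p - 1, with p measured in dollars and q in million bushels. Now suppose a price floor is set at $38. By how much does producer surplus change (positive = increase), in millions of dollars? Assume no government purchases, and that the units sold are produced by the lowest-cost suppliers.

In a free market, 271 - 7p = p - 1 gives the equilibrium p* = 34, q* = 33.
Because the floor (38) lies above the market-clearing price, it is binding.
At p = 38: qd = 271 - 7·38 = 5 and qs = 38 - 1 = 37.
Producer surplus without the control is ½ · (34 - 1) · 33 = 544.5.
With the floor, 5 units are sold at 38. The supply price at q = 5 is 6, so PS = ½ · [(38 - 1) + (38 - 6)] · 5 = 172.5.
Change in producer surplus = 172.5 - 544.5 = -372.

-372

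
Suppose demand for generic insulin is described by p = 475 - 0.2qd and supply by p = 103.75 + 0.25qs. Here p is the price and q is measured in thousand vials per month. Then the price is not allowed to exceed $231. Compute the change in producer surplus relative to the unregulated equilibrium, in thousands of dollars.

Rearranging demand gives qd = 2375 - 5p; rearranging supply gives qs = 4p - 415. In a free market, 2375 - 5p = 4p - 415 gives the equilibrium p* = 310, q* = 825.
Because the ceiling (231) lies below the market-clearing price, it is binding.
At p = 231: qd = 2375 - 5·231 = 1220 and qs = 4·231 - 415 = 509.
Producer surplus without the control is ½ · (310 - 103.75) · 825 = 85078.125.
With the ceiling, producers sell 509 units at 231, so PS = ½ · (231 - 103.75) · 509 = 32385.125.
Change in producer surplus = 32385.125 - 85078.125 = -52693.

-52693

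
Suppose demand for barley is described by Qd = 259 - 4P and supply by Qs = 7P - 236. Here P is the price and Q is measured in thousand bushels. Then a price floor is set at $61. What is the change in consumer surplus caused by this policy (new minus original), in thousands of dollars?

Without the control the market clears where 259 - 4P = 7P - 236, i.e. P* = 45 and Q* = 79.
Because the floor (61) lies above the market-clearing price, it is binding.
At P = 61: Qd = 259 - 4·61 = 15 and Qs = 7·61 - 236 = 191.
Consumer surplus without the control is ½ · (64.75 - 45) · 79 = 780.125.
With the floor, consumers buy 15 units at 61, so CS = ½ · (64.75 - 61) · 15 = 28.125.
Change in consumer surplus = 28.125 - 780.125 = -752.

-752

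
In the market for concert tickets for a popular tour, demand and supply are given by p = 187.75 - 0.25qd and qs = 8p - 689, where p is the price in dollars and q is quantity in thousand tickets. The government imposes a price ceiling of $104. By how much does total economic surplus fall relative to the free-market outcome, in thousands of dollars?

3072

Rearranging demand gives qd = 751 - 4p. Without the control the market clears where 751 - 4p = 8p - 689, i.e. p* = 120 and q* = 271.
Because the ceiling (104) lies below the market-clearing price, it is binding.
At p = 104: qd = 751 - 4·104 = 335 and qs = 8·104 - 689 = 143.
Quantity traded falls to 143. At q = 143 the demand price is (751 - 143)/4 = 152 and the supply price is (689 + 143)/8 = 104.
Deadweight loss = ½ · (152 - 104) · (271 - 143) = ½ · 48 · 128 = 3072.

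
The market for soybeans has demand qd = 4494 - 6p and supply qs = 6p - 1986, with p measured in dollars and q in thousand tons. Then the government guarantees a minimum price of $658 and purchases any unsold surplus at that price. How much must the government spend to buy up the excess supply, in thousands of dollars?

931728

Equilibrium: 4494 - 6p = 6p - 1986, so 6480 = 12p and p* = 540, q* = 1254.
Since 658 > 540, the floor is binding.
At p = 658: qd = 4494 - 6·658 = 546 and qs = 6·658 - 1986 = 1962.
Surplus = qs - qd = 1416.
Government expenditure = surplus × support price = 1416 × 658 = 931728.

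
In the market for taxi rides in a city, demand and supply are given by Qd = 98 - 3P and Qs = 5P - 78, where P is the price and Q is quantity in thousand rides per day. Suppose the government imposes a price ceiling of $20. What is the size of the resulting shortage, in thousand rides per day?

Setting quantity demanded equal to quantity supplied, 98 - 3P = 5P - 78, gives P* = 22 and Q* = 32.
Because the ceiling (20) lies below the market-clearing price, it is binding.
At P = 20: Qd = 98 - 3·20 = 38 and Qs = 5·20 - 78 = 22.
Shortage = Qd - Qs = 38 - 22 = 16.

16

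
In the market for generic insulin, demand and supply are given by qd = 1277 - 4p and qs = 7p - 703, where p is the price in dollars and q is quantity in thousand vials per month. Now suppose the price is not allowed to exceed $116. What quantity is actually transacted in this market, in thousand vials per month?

Equilibrium: 1277 - 4p = 7p - 703, so 1980 = 11p and p* = 180, q* = 557.
Because the ceiling (116) lies below the market-clearing price, it is binding.
At p = 116: qd = 1277 - 4·116 = 813 and qs = 7·116 - 703 = 109.
The quantity actually transacted is the short side, supply: 109.

109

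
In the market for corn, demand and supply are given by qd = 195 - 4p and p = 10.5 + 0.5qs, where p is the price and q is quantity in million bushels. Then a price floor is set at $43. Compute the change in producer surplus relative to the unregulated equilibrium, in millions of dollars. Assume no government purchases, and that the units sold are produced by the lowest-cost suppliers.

Rearranging supply gives qs = 2p - 21. Without the control the market clears where 195 - 4p = 2p - 21, i.e. p* = 36 and q* = 51.
Since 43 > 36, the floor is binding.
At p = 43: qd = 195 - 4·43 = 23 and qs = 2·43 - 21 = 65.
Producer surplus without the control is ½ · (36 - 10.5) · 51 = 650.25.
With the floor, 23 units are sold at 43. The supply price at q = 23 is 22, so PS = ½ · [(43 - 10.5) + (43 - 22)] · 23 = 615.25.
Change in producer surplus = 615.25 - 650.25 = -35.

-35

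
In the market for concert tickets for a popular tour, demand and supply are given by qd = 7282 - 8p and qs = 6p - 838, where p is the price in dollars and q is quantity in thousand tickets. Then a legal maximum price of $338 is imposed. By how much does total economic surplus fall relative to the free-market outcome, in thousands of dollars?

Without the control the market clears where 7282 - 8p = 6p - 838, i.e. p* = 580 and q* = 2642.
Since 338 < 580, the ceiling is binding.
At p = 338: qd = 7282 - 8·338 = 4578 and qs = 6·338 - 838 = 1190.
Quantity traded falls to 1190. At q = 1190 the demand price is (7282 - 1190)/8 = 761.5 and the supply price is (838 + 1190)/6 = 338.
Deadweight loss = ½ · (761.5 - 338) · (2642 - 1190) = ½ · 423.5 · 1452 = 307461.

307461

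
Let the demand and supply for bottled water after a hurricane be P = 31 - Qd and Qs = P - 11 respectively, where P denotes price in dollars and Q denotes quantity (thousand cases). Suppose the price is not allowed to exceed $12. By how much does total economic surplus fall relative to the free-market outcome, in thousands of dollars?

81

Rearranging demand gives Qd = 31 - P. Setting quantity demanded equal to quantity supplied, 31 - P = P - 11, gives P* = 21 and Q* = 10.
Because the ceiling (12) lies below the market-clearing price, it is binding.
At P = 12: Qd = 31 - 12 = 19 and Qs = 12 - 11 = 1.
Quantity traded falls to 1. At Q = 1 the demand price is 31 - 1 = 30 and the supply price is 11 + 1 = 12.
Deadweight loss = ½ · (30 - 12) · (10 - 1) = ½ · 18 · 9 = 81.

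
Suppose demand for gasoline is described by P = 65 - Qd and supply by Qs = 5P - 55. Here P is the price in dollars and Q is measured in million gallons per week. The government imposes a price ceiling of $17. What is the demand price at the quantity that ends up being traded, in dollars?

35

Rearranging demand gives Qd = 65 - P. Without the control the market clears where 65 - P = 5P - 55, i.e. P* = 20 and Q* = 45.
Because the ceiling (17) lies below the market-clearing price, it is binding.
At P = 17: Qd = 65 - 17 = 48 and Qs = 5·17 - 55 = 30.
Only 30 units reach the market. On the demand curve, the marginal buyer's willingness to pay at Q = 30 is (65 - 30) = 35.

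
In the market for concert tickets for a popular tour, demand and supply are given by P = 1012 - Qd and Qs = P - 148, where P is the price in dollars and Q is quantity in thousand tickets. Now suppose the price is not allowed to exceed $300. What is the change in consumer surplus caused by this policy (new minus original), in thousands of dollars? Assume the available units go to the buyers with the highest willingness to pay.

3360

Rearranging demand gives Qd = 1012 - P. In a free market, 1012 - P = P - 148 gives the equilibrium P* = 580, Q* = 432.
Because the ceiling (300) lies below the market-clearing price, it is binding.
At P = 300: Qd = 1012 - 300 = 712 and Qs = 300 - 148 = 152.
Consumer surplus without the control is ½ · (1012 - 580) · 432 = 93312.
With the ceiling, 152 units are sold at 300 (assume they go to the highest-value buyers). The demand price at Q = 152 is 860, so CS = ½ · [(1012 - 300) + (860 - 300)] · 152 = 96672.
Change in consumer surplus = 96672 - 93312 = 3360.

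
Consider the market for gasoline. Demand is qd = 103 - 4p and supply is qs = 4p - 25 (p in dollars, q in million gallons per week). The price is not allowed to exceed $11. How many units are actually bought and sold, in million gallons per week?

Without the control the market clears where 103 - 4p = 4p - 25, i.e. p* = 16 and q* = 39.
The ceiling of 11 is below the equilibrium price 16, so it binds.
At p = 11: qd = 103 - 4·11 = 59 and qs = 4·11 - 25 = 19.
The quantity actually transacted is the short side, supply: 19.

19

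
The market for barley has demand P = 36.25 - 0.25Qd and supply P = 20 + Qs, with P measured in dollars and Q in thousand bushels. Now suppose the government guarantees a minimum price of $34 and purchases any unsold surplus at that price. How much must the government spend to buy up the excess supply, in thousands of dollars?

Rearranging demand gives Qd = 145 - 4P; rearranging supply gives Qs = P - 20. Without the control the market clears where 145 - 4P = P - 20, i.e. P* = 33 and Q* = 13.
Since 34 > 33, the floor is binding.
At P = 34: Qd = 145 - 4·34 = 9 and Qs = 34 - 20 = 14.
Surplus = Qs - Qd = 5.
Government expenditure = surplus × support price = 5 × 34 = 170.

170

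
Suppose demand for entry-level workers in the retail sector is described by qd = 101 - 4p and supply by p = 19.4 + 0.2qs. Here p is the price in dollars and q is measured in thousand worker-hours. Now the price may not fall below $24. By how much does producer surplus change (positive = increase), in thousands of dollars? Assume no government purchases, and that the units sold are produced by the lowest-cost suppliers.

Rearranging supply gives qs = 5p - 97. Setting quantity demanded equal to quantity supplied, 101 - 4p = 5p - 97, gives p* = 22 and q* = 13.
The floor of 24 is above the equilibrium price 22, so it binds.
At p = 24: qd = 101 - 4·24 = 5 and qs = 5·24 - 97 = 23.
Producer surplus without the control is ½ · (22 - 19.4) · 13 = 16.9.
With the floor, 5 units are sold at 24. The supply price at q = 5 is 20.4, so PS = ½ · [(24 - 19.4) + (24 - 20.4)] · 5 = 20.5.
Change in producer surplus = 20.5 - 16.9 = 3.6.

3.6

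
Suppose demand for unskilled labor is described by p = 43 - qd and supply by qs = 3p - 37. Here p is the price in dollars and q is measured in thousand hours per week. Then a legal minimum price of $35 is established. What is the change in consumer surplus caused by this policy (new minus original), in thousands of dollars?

Rearranging demand gives qd = 43 - p. Without the control the market clears where 43 - p = 3p - 37, i.e. p* = 20 and q* = 23.
The floor of 35 is above the equilibrium price 20, so it binds.
At p = 35: qd = 43 - 35 = 8 and qs = 3·35 - 37 = 68.
Consumer surplus without the control is ½ · (43 - 20) · 23 = 264.5.
With the floor, consumers buy 8 units at 35, so CS = ½ · (43 - 35) · 8 = 32.
Change in consumer surplus = 32 - 264.5 = -232.5.

-232.5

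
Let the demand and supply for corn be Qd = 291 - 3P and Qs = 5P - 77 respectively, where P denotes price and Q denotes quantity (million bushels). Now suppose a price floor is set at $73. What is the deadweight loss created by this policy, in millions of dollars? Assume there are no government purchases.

Without the control the market clears where 291 - 3P = 5P - 77, i.e. P* = 46 and Q* = 153.
The floor of 73 is above the equilibrium price 46, so it binds.
At P = 73: Qd = 291 - 3·73 = 72 and Qs = 5·73 - 77 = 288.
Quantity traded falls to 72. At Q = 72 the demand price is (291 - 72)/3 = 73 and the supply price is (77 + 72)/5 = 29.8.
Deadweight loss = ½ · (73 - 29.8) · (153 - 72) = ½ · 43.2 · 81 = 1749.6.

1749.6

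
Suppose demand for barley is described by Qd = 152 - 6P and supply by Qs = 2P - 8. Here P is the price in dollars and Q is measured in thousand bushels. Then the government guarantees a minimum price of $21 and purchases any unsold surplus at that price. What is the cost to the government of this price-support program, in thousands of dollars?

168

Equilibrium: 152 - 6P = 2P - 8, so 160 = 8P and P* = 20, Q* = 32.
Since 21 > 20, the floor is binding.
At P = 21: Qd = 152 - 6·21 = 26 and Qs = 2·21 - 8 = 34.
Surplus = Qs - Qd = 8.
Government expenditure = surplus × support price = 8 × 21 = 168.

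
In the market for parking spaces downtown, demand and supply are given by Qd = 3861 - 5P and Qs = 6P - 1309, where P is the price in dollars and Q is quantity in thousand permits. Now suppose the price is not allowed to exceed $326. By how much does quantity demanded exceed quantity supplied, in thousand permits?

1584

In a free market, 3861 - 5P = 6P - 1309 gives the equilibrium P* = 470, Q* = 1511.
The ceiling of 326 is below the equilibrium price 470, so it binds.
At P = 326: Qd = 3861 - 5·326 = 2231 and Qs = 6·326 - 1309 = 647.
Shortage = Qd - Qs = 2231 - 647 = 1584.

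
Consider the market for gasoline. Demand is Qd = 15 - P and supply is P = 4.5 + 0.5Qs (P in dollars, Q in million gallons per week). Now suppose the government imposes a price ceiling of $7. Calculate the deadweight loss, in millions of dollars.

3

Rearranging supply gives Qs = 2P - 9. Without the control the market clears where 15 - P = 2P - 9, i.e. P* = 8 and Q* = 7.
Since 7 < 8, the ceiling is binding.
At P = 7: Qd = 15 - 7 = 8 and Qs = 2·7 - 9 = 5.
Quantity traded falls to 5. At Q = 5 the demand price is 15 - 5 = 10 and the supply price is (9 + 5)/2 = 7.
Deadweight loss = ½ · (10 - 7) · (7 - 5) = ½ · 3 · 2 = 3.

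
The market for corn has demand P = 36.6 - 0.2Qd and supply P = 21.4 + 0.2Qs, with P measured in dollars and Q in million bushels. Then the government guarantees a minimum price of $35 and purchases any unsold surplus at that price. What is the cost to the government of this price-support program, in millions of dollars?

Rearranging demand gives Qd = 183 - 5P; rearranging supply gives Qs = 5P - 107. Setting quantity demanded equal to quantity supplied, 183 - 5P = 5P - 107, gives P* = 29 and Q* = 38.
Since 35 > 29, the floor is binding.
At P = 35: Qd = 183 - 5·35 = 8 and Qs = 5·35 - 107 = 68.
Surplus = Qs - Qd = 60.
Government expenditure = surplus × support price = 60 × 35 = 2100.

2100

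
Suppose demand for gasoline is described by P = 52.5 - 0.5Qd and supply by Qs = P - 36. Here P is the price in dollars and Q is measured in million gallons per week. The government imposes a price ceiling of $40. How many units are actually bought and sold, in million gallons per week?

4

Rearranging demand gives Qd = 105 - 2P. In a free market, 105 - 2P = P - 36 gives the equilibrium P* = 47, Q* = 11.
The ceiling of 40 is below the equilibrium price 47, so it binds.
At P = 40: Qd = 105 - 2·40 = 25 and Qs = 40 - 36 = 4.
The quantity actually transacted is the short side, supply: 4.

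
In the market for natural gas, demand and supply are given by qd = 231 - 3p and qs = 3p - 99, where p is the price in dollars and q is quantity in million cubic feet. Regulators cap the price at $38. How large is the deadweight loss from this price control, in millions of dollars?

Without the control the market clears where 231 - 3p = 3p - 99, i.e. p* = 55 and q* = 66.
The ceiling of 38 is below the equilibrium price 55, so it binds.
At p = 38: qd = 231 - 3·38 = 117 and qs = 3·38 - 99 = 15.
Quantity traded falls to 15. At q = 15 the demand price is (231 - 15)/3 = 72 and the supply price is (99 + 15)/3 = 38.
Deadweight loss = ½ · (72 - 38) · (66 - 15) = ½ · 34 · 51 = 867.

867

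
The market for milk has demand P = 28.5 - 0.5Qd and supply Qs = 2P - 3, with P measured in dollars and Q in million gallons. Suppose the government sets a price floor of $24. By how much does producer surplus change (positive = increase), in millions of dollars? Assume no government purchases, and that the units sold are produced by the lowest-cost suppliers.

0

Rearranging demand gives Qd = 57 - 2P. Equilibrium: 57 - 2P = 2P - 3, so 60 = 4P and P* = 15, Q* = 27.
Because the floor (24) lies above the market-clearing price, it is binding.
At P = 24: Qd = 57 - 2·24 = 9 and Qs = 2·24 - 3 = 45.
Producer surplus without the control is ½ · (15 - 1.5) · 27 = 182.25.
With the floor, 9 units are sold at 24. The supply price at Q = 9 is 6, so PS = ½ · [(24 - 1.5) + (24 - 6)] · 9 = 182.25.
Change in producer surplus = 182.25 - 182.25 = 0.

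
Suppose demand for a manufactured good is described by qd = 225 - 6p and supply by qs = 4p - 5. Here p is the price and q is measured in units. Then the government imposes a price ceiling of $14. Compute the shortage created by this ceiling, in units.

Setting quantity demanded equal to quantity supplied, 225 - 6p = 4p - 5, gives p* = 23 and q* = 87.
The ceiling of 14 is below the equilibrium price 23, so it binds.
At p = 14: qd = 225 - 6·14 = 141 and qs = 4·14 - 5 = 51.
Shortage = qd - qs = 141 - 51 = 90.

90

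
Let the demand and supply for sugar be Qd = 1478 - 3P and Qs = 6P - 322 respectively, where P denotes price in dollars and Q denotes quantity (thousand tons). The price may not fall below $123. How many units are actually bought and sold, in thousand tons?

Equilibrium: 1478 - 3P = 6P - 322, so 1800 = 9P and P* = 200, Q* = 878.
Since 123 is below P* = 200, the floor does not bind and the free-market outcome prevails.

878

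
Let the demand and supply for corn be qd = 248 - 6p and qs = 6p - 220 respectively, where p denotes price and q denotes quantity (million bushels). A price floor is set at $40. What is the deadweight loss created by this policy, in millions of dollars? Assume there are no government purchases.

6

Without the control the market clears where 248 - 6p = 6p - 220, i.e. p* = 39 and q* = 14.
The floor of 40 is above the equilibrium price 39, so it binds.
At p = 40: qd = 248 - 6·40 = 8 and qs = 6·40 - 220 = 20.
Quantity traded falls to 8. At q = 8 the demand price is (248 - 8)/6 = 40 and the supply price is (220 + 8)/6 = 38.
Deadweight loss = ½ · (40 - 38) · (14 - 8) = ½ · 2 · 6 = 6.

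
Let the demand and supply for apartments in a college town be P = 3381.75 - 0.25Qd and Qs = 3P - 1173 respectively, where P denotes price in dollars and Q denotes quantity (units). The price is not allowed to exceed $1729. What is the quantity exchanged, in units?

Rearranging demand gives Qd = 13527 - 4P. Equilibrium: 13527 - 4P = 3P - 1173, so 14700 = 7P and P* = 2100, Q* = 5127.
Because the ceiling (1729) lies below the market-clearing price, it is binding.
At P = 1729: Qd = 13527 - 4·1729 = 6611 and Qs = 3·1729 - 1173 = 4014.
The quantity actually transacted is the short side, supply: 4014.

4014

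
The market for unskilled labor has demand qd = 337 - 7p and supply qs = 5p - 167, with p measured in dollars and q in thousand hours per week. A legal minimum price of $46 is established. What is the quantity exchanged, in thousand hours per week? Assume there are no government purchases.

15

Setting quantity demanded equal to quantity supplied, 337 - 7p = 5p - 167, gives p* = 42 and q* = 43.
The floor of 46 is above the equilibrium price 42, so it binds.
At p = 46: qd = 337 - 7·46 = 15 and qs = 5·46 - 167 = 63.
The quantity actually transacted is the short side, demand: 15.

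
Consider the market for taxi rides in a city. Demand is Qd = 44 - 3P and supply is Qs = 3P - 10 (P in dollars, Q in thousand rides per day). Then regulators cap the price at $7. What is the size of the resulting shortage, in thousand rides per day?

Equilibrium: 44 - 3P = 3P - 10, so 54 = 6P and P* = 9, Q* = 17.
The ceiling of 7 is below the equilibrium price 9, so it binds.
At P = 7: Qd = 44 - 3·7 = 23 and Qs = 3·7 - 10 = 11.
Shortage = Qd - Qs = 23 - 11 = 12.

12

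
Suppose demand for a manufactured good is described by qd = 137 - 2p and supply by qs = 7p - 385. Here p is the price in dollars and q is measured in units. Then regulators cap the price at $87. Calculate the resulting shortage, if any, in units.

Equilibrium: 137 - 2p = 7p - 385, so 522 = 9p and p* = 58, q* = 21.
The ceiling of 87 is above the equilibrium price 58, so it is not binding; the market clears at p* = 58, q* = 21.
Since the control does not bind, there is no shortage.

0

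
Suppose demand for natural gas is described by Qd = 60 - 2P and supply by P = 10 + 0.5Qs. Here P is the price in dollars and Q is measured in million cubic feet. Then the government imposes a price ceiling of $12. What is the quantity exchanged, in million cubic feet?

4

Rearranging supply gives Qs = 2P - 20. Without the control the market clears where 60 - 2P = 2P - 20, i.e. P* = 20 and Q* = 20.
The ceiling of 12 is below the equilibrium price 20, so it binds.
At P = 12: Qd = 60 - 2·12 = 36 and Qs = 2·12 - 20 = 4.
The quantity actually transacted is the short side, supply: 4.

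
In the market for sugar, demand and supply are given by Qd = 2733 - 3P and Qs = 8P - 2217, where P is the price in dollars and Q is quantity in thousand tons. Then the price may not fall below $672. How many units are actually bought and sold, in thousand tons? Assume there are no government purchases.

717

In a free market, 2733 - 3P = 8P - 2217 gives the equilibrium P* = 450, Q* = 1383.
Because the floor (672) lies above the market-clearing price, it is binding.
At P = 672: Qd = 2733 - 3·672 = 717 and Qs = 8·672 - 2217 = 3159.
The quantity actually transacted is the short side, demand: 717.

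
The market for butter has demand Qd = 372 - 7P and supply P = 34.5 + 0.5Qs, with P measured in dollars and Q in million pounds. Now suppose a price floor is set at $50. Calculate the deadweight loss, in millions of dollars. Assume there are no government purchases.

15.75

Rearranging supply gives Qs = 2P - 69. In a free market, 372 - 7P = 2P - 69 gives the equilibrium P* = 49, Q* = 29.
The floor of 50 is above the equilibrium price 49, so it binds.
At P = 50: Qd = 372 - 7·50 = 22 and Qs = 2·50 - 69 = 31.
Quantity traded falls to 22. At Q = 22 the demand price is (372 - 22)/7 = 50 and the supply price is (69 + 22)/2 = 45.5.
Deadweight loss = ½ · (50 - 45.5) · (29 - 22) = ½ · 4.5 · 7 = 15.75.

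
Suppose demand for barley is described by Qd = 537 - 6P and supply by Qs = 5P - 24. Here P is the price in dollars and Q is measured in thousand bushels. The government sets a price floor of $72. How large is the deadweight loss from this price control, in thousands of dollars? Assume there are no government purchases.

In a free market, 537 - 6P = 5P - 24 gives the equilibrium P* = 51, Q* = 231.
The floor of 72 is above the equilibrium price 51, so it binds.
At P = 72: Qd = 537 - 6·72 = 105 and Qs = 5·72 - 24 = 336.
Quantity traded falls to 105. At Q = 105 the demand price is (537 - 105)/6 = 72 and the supply price is (24 + 105)/5 = 25.8.
Deadweight loss = ½ · (72 - 25.8) · (231 - 105) = ½ · 46.2 · 126 = 2910.6.

2910.6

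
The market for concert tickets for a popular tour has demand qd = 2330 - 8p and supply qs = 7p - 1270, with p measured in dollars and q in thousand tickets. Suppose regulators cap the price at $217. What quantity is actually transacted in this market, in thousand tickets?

249

Equilibrium: 2330 - 8p = 7p - 1270, so 3600 = 15p and p* = 240, q* = 410.
Since 217 < 240, the ceiling is binding.
At p = 217: qd = 2330 - 8·217 = 594 and qs = 7·217 - 1270 = 249.
The quantity actually transacted is the short side, supply: 249.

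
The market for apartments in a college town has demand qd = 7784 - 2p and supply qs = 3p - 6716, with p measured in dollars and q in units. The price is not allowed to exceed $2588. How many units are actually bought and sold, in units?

Setting quantity demanded equal to quantity supplied, 7784 - 2p = 3p - 6716, gives p* = 2900 and q* = 1984.
Because the ceiling (2588) lies below the market-clearing price, it is binding.
At p = 2588: qd = 7784 - 2·2588 = 2608 and qs = 3·2588 - 6716 = 1048.
The quantity actually transacted is the short side, supply: 1048.

1048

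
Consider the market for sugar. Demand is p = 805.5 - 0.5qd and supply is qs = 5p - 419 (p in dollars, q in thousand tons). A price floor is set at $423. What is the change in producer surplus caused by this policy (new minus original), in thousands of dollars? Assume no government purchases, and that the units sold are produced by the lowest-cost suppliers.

94669.4

Rearranging demand gives qd = 1611 - 2p. Equilibrium: 1611 - 2p = 5p - 419, so 2030 = 7p and p* = 290, q* = 1031.
The floor of 423 is above the equilibrium price 290, so it binds.
At p = 423: qd = 1611 - 2·423 = 765 and qs = 5·423 - 419 = 1696.
Producer surplus without the control is ½ · (290 - 83.8) · 1031 = 106296.1.
With the floor, 765 units are sold at 423. The supply price at q = 765 is 236.8, so PS = ½ · [(423 - 83.8) + (423 - 236.8)] · 765 = 200965.5.
Change in producer surplus = 200965.5 - 106296.1 = 94669.4.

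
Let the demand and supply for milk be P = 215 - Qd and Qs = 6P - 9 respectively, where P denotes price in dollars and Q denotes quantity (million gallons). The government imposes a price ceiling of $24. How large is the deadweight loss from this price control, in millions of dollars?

1344

Rearranging demand gives Qd = 215 - P. Without the control the market clears where 215 - P = 6P - 9, i.e. P* = 32 and Q* = 183.
The ceiling of 24 is below the equilibrium price 32, so it binds.
At P = 24: Qd = 215 - 24 = 191 and Qs = 6·24 - 9 = 135.
Quantity traded falls to 135. At Q = 135 the demand price is 215 - 135 = 80 and the supply price is (9 + 135)/6 = 24.
Deadweight loss = ½ · (80 - 24) · (183 - 135) = ½ · 56 · 48 = 1344.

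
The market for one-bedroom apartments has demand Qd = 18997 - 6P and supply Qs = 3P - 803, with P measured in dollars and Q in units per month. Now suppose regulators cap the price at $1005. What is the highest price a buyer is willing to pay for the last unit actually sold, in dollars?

2797.5

In a free market, 18997 - 6P = 3P - 803 gives the equilibrium P* = 2200, Q* = 5797.
Since 1005 < 2200, the ceiling is binding.
At P = 1005: Qd = 18997 - 6·1005 = 12967 and Qs = 3·1005 - 803 = 2212.
Only 2212 units reach the market. On the demand curve, the marginal buyer's willingness to pay at Q = 2212 is (18997 - 2212)/6 = 2797.5.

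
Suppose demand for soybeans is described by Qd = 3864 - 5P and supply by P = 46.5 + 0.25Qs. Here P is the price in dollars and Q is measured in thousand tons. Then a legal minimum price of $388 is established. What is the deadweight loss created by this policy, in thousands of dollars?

0

Rearranging supply gives Qs = 4P - 186. Without the control the market clears where 3864 - 5P = 4P - 186, i.e. P* = 450 and Q* = 1614.
The floor of 388 is below the equilibrium price 450, so it is not binding; the market clears at P* = 450, Q* = 1614.
Since the control does not bind, no trades are prevented and deadweight loss is zero.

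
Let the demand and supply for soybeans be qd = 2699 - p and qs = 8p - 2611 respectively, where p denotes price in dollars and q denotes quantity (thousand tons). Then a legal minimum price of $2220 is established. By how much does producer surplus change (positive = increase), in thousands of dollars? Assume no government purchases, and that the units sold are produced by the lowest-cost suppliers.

In a free market, 2699 - p = 8p - 2611 gives the equilibrium p* = 590, q* = 2109.
Because the floor (2220) lies above the market-clearing price, it is binding.
At p = 2220: qd = 2699 - 2220 = 479 and qs = 8·2220 - 2611 = 15149.
Producer surplus without the control is ½ · (590 - 326.375) · 2109 = 277992.5625.
With the floor, 479 units are sold at 2220. The supply price at q = 479 is 386.25, so PS = ½ · [(2220 - 326.375) + (2220 - 386.25)] · 479 = 892706.3125.
Change in producer surplus = 892706.3125 - 277992.5625 = 614713.75.

614713.75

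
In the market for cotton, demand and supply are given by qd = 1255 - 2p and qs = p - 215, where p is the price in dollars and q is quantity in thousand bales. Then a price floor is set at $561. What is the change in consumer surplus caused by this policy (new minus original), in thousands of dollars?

-14484

Setting quantity demanded equal to quantity supplied, 1255 - 2p = p - 215, gives p* = 490 and q* = 275.
Because the floor (561) lies above the market-clearing price, it is binding.
At p = 561: qd = 1255 - 2·561 = 133 and qs = 561 - 215 = 346.
Consumer surplus without the control is ½ · (627.5 - 490) · 275 = 18906.25.
With the floor, consumers buy 133 units at 561, so CS = ½ · (627.5 - 561) · 133 = 4422.25.
Change in consumer surplus = 4422.25 - 18906.25 = -14484.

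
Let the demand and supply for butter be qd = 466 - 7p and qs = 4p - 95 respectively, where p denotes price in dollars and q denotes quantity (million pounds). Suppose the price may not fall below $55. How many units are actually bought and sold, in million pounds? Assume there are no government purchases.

Setting quantity demanded equal to quantity supplied, 466 - 7p = 4p - 95, gives p* = 51 and q* = 109.
The floor of 55 is above the equilibrium price 51, so it binds.
At p = 55: qd = 466 - 7·55 = 81 and qs = 4·55 - 95 = 125.
The quantity actually transacted is the short side, demand: 81.

81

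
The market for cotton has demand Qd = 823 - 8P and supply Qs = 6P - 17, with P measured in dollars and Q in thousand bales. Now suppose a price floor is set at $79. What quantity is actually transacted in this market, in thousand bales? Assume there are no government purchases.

Equilibrium: 823 - 8P = 6P - 17, so 840 = 14P and P* = 60, Q* = 343.
Since 79 > 60, the floor is binding.
At P = 79: Qd = 823 - 8·79 = 191 and Qs = 6·79 - 17 = 457.
The quantity actually transacted is the short side, demand: 191.

191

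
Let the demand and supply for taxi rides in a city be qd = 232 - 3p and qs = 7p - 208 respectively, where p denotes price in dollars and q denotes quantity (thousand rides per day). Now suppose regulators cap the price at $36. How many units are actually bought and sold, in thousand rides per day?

In a free market, 232 - 3p = 7p - 208 gives the equilibrium p* = 44, q* = 100.
Since 36 < 44, the ceiling is binding.
At p = 36: qd = 232 - 3·36 = 124 and qs = 7·36 - 208 = 44.
The quantity actually transacted is the short side, supply: 44.

44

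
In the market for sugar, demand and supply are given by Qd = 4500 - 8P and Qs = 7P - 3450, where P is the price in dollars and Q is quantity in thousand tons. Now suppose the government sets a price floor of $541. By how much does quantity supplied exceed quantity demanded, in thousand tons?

165

Equilibrium: 4500 - 8P = 7P - 3450, so 7950 = 15P and P* = 530, Q* = 260.
Since 541 > 530, the floor is binding.
At P = 541: Qd = 4500 - 8·541 = 172 and Qs = 7·541 - 3450 = 337.
Surplus = Qs - Qd = 337 - 172 = 165.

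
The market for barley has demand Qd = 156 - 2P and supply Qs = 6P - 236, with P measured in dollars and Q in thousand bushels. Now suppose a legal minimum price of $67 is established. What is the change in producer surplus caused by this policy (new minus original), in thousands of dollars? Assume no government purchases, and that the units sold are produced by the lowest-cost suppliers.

288

Equilibrium: 156 - 2P = 6P - 236, so 392 = 8P and P* = 49, Q* = 58.
The floor of 67 is above the equilibrium price 49, so it binds.
At P = 67: Qd = 156 - 2·67 = 22 and Qs = 6·67 - 236 = 166.
Producer surplus without the control is ½ · (49 - 118/3) · 58 = 841/3.
With the floor, 22 units are sold at 67. The supply price at Q = 22 is 43, so PS = ½ · [(67 - 118/3) + (67 - 43)] · 22 = 1705/3.
Change in producer surplus = 1705/3 - 841/3 = 288.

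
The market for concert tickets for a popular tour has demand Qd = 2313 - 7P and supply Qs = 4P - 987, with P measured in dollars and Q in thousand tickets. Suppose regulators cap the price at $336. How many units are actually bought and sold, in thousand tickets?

Equilibrium: 2313 - 7P = 4P - 987, so 3300 = 11P and P* = 300, Q* = 213.
The ceiling of 336 is above the equilibrium price 300, so it is not binding; the market clears at P* = 300, Q* = 213.

213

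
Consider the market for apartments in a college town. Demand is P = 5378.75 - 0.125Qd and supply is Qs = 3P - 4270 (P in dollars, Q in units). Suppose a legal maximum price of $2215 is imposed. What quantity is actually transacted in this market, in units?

Rearranging demand gives Qd = 43030 - 8P. Without the control the market clears where 43030 - 8P = 3P - 4270, i.e. P* = 4300 and Q* = 8630.
Since 2215 < 4300, the ceiling is binding.
At P = 2215: Qd = 43030 - 8·2215 = 25310 and Qs = 3·2215 - 4270 = 2375.
The quantity actually transacted is the short side, supply: 2375.

2375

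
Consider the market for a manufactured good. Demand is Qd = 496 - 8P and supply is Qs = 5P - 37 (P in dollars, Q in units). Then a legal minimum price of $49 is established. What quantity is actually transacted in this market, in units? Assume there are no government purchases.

Equilibrium: 496 - 8P = 5P - 37, so 533 = 13P and P* = 41, Q* = 168.
Because the floor (49) lies above the market-clearing price, it is binding.
At P = 49: Qd = 496 - 8·49 = 104 and Qs = 5·49 - 37 = 208.
The quantity actually transacted is the short side, demand: 104.

104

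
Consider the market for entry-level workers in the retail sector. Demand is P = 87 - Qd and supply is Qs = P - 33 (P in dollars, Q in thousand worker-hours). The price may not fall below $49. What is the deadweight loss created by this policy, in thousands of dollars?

0

Rearranging demand gives Qd = 87 - P. Setting quantity demanded equal to quantity supplied, 87 - P = P - 33, gives P* = 60 and Q* = 27.
The floor of 49 is below the equilibrium price 60, so it is not binding; the market clears at P* = 60, Q* = 27.
Since the control does not bind, no trades are prevented and deadweight loss is zero.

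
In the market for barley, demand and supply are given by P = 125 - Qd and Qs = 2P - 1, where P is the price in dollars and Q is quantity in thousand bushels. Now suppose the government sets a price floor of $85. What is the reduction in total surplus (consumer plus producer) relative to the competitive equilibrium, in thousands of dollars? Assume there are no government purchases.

Rearranging demand gives Qd = 125 - P. Setting quantity demanded equal to quantity supplied, 125 - P = 2P - 1, gives P* = 42 and Q* = 83.
Since 85 > 42, the floor is binding.
At P = 85: Qd = 125 - 85 = 40 and Qs = 2·85 - 1 = 169.
Quantity traded falls to 40. At Q = 40 the demand price is 125 - 40 = 85 and the supply price is (1 + 40)/2 = 20.5.
Deadweight loss = ½ · (85 - 20.5) · (83 - 40) = ½ · 64.5 · 43 = 1386.75.

1386.75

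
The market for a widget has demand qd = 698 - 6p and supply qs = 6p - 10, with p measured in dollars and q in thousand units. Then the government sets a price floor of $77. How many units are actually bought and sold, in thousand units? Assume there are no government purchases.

In a free market, 698 - 6p = 6p - 10 gives the equilibrium p* = 59, q* = 344.
Since 77 > 59, the floor is binding.
At p = 77: qd = 698 - 6·77 = 236 and qs = 6·77 - 10 = 452.
The quantity actually transacted is the short side, demand: 236.

236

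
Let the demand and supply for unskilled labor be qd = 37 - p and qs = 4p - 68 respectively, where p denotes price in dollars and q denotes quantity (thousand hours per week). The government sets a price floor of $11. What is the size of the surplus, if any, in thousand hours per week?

0

In a free market, 37 - p = 4p - 68 gives the equilibrium p* = 21, q* = 16.
The floor of 11 is below the equilibrium price 21, so it is not binding; the market clears at p* = 21, q* = 16.
Since the control does not bind, there is no surplus.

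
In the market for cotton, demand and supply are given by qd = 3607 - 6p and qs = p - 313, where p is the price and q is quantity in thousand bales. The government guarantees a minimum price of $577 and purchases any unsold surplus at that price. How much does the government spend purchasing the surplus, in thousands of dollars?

68663

In a free market, 3607 - 6p = p - 313 gives the equilibrium p* = 560, q* = 247.
Since 577 > 560, the floor is binding.
At p = 577: qd = 3607 - 6·577 = 145 and qs = 577 - 313 = 264.
Surplus = qs - qd = 119.
Government expenditure = surplus × support price = 119 × 577 = 68663.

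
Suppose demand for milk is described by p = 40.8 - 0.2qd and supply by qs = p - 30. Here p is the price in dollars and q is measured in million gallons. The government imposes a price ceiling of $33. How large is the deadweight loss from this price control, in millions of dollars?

Rearranging demand gives qd = 204 - 5p. Equilibrium: 204 - 5p = p - 30, so 234 = 6p and p* = 39, q* = 9.
Since 33 < 39, the ceiling is binding.
At p = 33: qd = 204 - 5·33 = 39 and qs = 33 - 30 = 3.
Quantity traded falls to 3. At q = 3 the demand price is (204 - 3)/5 = 40.2 and the supply price is 30 + 3 = 33.
Deadweight loss = ½ · (40.2 - 33) · (9 - 3) = ½ · 7.2 · 6 = 21.6.

21.6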